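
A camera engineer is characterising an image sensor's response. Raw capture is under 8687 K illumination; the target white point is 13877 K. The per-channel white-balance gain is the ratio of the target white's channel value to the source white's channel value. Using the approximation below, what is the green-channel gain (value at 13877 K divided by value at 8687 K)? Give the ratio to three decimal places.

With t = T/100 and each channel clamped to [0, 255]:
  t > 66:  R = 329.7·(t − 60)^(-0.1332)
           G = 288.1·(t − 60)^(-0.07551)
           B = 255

At 8687 K (t = 86.87):
  G = 288.1·(86.87 − 60)^(-0.07551) = 288.1·26.87^(-0.07551) = 288.1·0.77997 = 224.708.
At 13877 K (t = 138.77):
  G = 288.1·(138.77 − 60)^(-0.07551) = 288.1·78.77^(-0.07551) = 288.1·0.71913 = 207.181.
Gain = 207.181 / 224.708 = 0.9220 → 0.922.

0.922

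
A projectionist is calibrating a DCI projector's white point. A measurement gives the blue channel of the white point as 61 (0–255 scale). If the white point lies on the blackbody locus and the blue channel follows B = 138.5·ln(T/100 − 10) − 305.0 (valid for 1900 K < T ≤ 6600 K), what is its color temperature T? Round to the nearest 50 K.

2400 K

ln(t − 10) = (61 + 305.0) / 138.5 = 2.6426.
t − 10 = e^2.6426 = 14.050, so t = 24.050.
T = 100·t = 2405 K → 2400 K to the nearest 50 K.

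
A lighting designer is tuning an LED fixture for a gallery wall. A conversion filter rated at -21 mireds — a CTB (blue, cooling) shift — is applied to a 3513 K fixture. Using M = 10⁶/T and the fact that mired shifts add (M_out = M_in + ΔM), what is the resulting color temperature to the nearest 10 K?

3790 K

M_in = 10⁶/3513 = 284.66 mireds.
M_out = 284.66 + (-21) = 263.66 mireds.
T_out = 10⁶/263.66 = 3792.8 K → 3790 K.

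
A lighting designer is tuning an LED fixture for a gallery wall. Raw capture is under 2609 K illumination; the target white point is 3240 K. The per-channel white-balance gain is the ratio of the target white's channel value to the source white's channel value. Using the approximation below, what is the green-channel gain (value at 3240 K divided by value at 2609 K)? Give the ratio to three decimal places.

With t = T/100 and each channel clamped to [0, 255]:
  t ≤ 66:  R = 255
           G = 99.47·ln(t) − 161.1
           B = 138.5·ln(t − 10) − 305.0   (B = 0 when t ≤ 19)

At 2609 K (t = 26.09):
  G = 99.47·ln 26.09 − 161.1 = 99.47·3.2616 − 161.1 = 163.327.
At 3240 K (t = 32.4):
  G = 99.47·ln 32.4 − 161.1 = 99.47·3.4782 − 161.1 = 184.872.
Gain = 184.872 / 163.327 = 1.1319 → 1.132.

1.132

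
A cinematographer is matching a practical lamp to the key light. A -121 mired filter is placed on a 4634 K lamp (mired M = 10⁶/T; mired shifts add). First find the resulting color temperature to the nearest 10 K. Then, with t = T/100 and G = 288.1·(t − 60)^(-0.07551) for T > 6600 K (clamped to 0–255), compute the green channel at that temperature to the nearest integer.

M_in = 10⁶/4634 = 215.80; M_out = 215.80 + (-121) = 94.80.
T_out = 10⁶/94.80 = 10548.9 K → 10550 K; t = 105.5.
G = 288.1·(105.5 − 60)^(-0.07551) = 288.1·45.5^(-0.07551) = 288.1·0.74956 = 215.947.
Rounded: 216.

216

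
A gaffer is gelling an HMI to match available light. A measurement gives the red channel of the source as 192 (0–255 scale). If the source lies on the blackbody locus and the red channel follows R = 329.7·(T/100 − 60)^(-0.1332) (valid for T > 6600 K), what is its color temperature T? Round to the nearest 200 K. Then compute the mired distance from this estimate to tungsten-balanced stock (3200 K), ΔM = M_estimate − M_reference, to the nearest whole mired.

-228 mireds

(t − 60)^(-0.1332) = 192/329.7 = 0.58235.
t − 60 = 0.58235^(1/-0.1332) = 0.58235^(-7.508) = 57.929, so t = 117.929.
T = 100·t = 11793 K → 11800 K to the nearest 200 K.
M_estimate = 10⁶/11800 = 84.75; M_reference = 10⁶/3200 = 312.50.
ΔM = 84.75 − 312.50 = -227.75 → -228 mireds.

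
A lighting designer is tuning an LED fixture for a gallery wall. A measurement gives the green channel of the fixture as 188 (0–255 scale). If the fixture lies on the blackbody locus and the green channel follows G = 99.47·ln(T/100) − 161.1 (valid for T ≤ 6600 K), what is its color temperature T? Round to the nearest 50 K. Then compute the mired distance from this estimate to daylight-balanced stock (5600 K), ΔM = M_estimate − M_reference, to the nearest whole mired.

ln t = (188 + 161.1) / 99.47 = 3.5096.
t = e^3.5096 = 33.435.
T = 100·t = 3343 K → 3350 K to the nearest 50 K.
M_estimate = 10⁶/3350 = 298.51; M_reference = 10⁶/5600 = 178.57.
ΔM = 298.51 − 178.57 = 119.94 → +120 mireds.

+120 mireds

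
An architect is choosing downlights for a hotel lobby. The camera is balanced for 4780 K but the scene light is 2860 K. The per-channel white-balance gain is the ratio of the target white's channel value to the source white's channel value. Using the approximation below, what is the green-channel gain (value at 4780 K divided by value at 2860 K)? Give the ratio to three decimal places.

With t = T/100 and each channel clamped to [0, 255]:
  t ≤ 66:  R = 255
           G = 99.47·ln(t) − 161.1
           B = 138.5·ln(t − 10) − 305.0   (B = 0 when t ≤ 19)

1.296

At 2860 K (t = 28.6):
  G = 99.47·ln 28.6 − 161.1 = 99.47·3.3534 − 161.1 = 172.463.
At 4780 K (t = 47.8):
  G = 99.47·ln 47.8 − 161.1 = 99.47·3.8670 − 161.1 = 223.553.
Gain = 223.553 / 172.463 = 1.2962 → 1.296.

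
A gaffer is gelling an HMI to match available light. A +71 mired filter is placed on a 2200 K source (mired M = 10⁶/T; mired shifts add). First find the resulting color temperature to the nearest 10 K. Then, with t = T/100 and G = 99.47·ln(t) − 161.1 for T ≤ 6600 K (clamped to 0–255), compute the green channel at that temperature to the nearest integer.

132

M_in = 10⁶/2200 = 454.55; M_out = 454.55 + (+71) = 525.55.
T_out = 10⁶/525.55 = 1902.8 K → 1900 K; t = 19.
G = 99.47·ln 19 − 161.1 = 99.47·2.9444 − 161.1 = 131.783.
Rounded: 132.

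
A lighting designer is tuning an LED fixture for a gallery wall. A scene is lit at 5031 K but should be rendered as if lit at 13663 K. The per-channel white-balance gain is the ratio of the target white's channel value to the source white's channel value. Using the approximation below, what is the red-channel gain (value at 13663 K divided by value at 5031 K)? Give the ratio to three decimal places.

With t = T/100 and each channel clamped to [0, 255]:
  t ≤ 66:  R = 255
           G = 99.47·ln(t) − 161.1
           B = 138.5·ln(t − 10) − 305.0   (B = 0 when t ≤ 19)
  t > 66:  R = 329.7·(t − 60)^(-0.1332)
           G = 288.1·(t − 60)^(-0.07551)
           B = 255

At 5031 K (t = 50.31):
  R = 255 by definition for t ≤ 66.
At 13663 K (t = 136.63):
  R = 329.7·(136.63 − 60)^(-0.1332) = 329.7·76.63^(-0.1332) = 329.7·0.56105 = 184.977.
Gain = 184.977 / 255.000 = 0.7254 → 0.725.

0.725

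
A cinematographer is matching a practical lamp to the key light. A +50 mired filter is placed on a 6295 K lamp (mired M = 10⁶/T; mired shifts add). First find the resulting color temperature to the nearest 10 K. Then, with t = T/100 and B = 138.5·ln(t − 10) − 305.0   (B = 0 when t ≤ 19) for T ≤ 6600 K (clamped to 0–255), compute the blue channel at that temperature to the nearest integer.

198

M_in = 10⁶/6295 = 158.86; M_out = 158.86 + (+50) = 208.86.
T_out = 10⁶/208.86 = 4788.0 K → 4790 K; t = 47.9.
B = 138.5·ln(47.9 − 10) − 305.0 = 138.5·ln 37.9 − 305.0 = 138.5·3.6350 − 305.0 = 198.441.
Rounded: 198.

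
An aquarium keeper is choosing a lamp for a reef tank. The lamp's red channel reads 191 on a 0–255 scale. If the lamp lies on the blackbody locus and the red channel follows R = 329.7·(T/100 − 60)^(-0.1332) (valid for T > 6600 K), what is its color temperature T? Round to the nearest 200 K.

(t − 60)^(-0.1332) = 191/329.7 = 0.57931.
t − 60 = 0.57931^(1/-0.1332) = 0.57931^(-7.508) = 60.245, so t = 120.245.
T = 100·t = 12025 K → 12000 K to the nearest 200 K.

12000 K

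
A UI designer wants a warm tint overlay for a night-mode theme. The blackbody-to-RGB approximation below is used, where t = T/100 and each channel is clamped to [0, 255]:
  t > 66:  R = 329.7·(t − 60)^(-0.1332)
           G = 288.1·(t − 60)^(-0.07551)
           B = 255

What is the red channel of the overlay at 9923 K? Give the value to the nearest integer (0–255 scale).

t = 9923/100 = 99.23; the t > 66 branch applies.
R = 329.7·(99.23 − 60)^(-0.1332) = 329.7·39.23^(-0.1332) = 329.7·0.61338 = 202.232.
Rounded: 202.

202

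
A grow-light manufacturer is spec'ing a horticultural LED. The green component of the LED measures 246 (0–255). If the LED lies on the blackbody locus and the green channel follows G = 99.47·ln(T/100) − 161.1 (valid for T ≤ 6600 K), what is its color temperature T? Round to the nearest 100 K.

6000 K

ln t = (246 + 161.1) / 99.47 = 4.0927.
t = e^4.0927 = 59.901.
T = 100·t = 5990 K → 6000 K to the nearest 100 K.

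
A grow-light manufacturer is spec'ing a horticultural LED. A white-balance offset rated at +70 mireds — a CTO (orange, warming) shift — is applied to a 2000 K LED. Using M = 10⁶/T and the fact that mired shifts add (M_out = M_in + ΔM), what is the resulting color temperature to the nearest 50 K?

1750 K

M_in = 10⁶/2000 = 500.00 mireds.
M_out = 500.00 + (+70) = 570.00 mireds.
T_out = 10⁶/570.00 = 1754.4 K → 1750 K.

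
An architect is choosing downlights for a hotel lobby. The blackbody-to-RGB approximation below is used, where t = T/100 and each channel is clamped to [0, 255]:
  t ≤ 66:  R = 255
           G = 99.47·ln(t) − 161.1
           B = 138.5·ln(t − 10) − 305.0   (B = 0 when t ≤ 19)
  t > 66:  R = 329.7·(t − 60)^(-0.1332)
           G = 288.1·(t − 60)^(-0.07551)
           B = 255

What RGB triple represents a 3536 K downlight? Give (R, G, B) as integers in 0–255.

(255, 194, 143)

t = 3536/100 = 35.36; the t ≤ 66 branch applies.
R = 255 by definition for t ≤ 66.
G = 99.47·ln 35.36 − 161.1 = 99.47·3.5656 − 161.1 = 193.568.
B = 138.5·ln(35.36 − 10) − 305.0 = 138.5·ln 25.36 − 305.0 = 138.5·3.2332 − 305.0 = 142.794.
Rounded: (255, 194, 143).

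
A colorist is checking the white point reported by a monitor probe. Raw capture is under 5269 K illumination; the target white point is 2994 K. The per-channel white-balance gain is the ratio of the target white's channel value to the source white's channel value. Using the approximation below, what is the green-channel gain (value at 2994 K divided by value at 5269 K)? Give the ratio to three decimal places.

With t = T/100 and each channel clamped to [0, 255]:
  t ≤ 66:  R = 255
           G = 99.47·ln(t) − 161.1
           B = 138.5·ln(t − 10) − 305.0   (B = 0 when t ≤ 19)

0.759

At 5269 K (t = 52.69):
  G = 99.47·ln 52.69 − 161.1 = 99.47·3.9644 − 161.1 = 233.241.
At 2994 K (t = 29.94):
  G = 99.47·ln 29.94 − 161.1 = 99.47·3.3992 − 161.1 = 177.018.
Gain = 177.018 / 233.241 = 0.7589 → 0.759.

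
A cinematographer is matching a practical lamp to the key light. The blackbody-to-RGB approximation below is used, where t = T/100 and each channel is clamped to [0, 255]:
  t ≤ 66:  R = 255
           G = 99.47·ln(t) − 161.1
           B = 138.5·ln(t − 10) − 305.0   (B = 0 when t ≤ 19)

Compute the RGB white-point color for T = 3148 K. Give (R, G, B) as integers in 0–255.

(255, 182, 120)

t = 3148/100 = 31.48; the t ≤ 66 branch applies.
R = 255 by definition for t ≤ 66.
G = 99.47·ln 31.48 − 161.1 = 99.47·3.4494 − 161.1 = 182.007.
B = 138.5·ln(31.48 − 10) − 305.0 = 138.5·ln 21.48 − 305.0 = 138.5·3.0671 − 305.0 = 119.796.
Rounded: (255, 182, 120).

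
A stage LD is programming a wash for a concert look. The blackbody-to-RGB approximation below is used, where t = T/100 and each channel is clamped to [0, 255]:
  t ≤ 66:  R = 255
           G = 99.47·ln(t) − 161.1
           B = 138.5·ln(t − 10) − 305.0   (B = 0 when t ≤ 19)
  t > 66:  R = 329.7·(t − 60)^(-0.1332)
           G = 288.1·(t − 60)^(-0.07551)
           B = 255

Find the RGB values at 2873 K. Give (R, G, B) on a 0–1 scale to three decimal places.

(1.000, 0.678, 0.395)

t = 2873/100 = 28.73; the t ≤ 66 branch applies.
R = 255 by definition for t ≤ 66.
G = 99.47·ln 28.73 − 161.1 = 99.47·3.3579 − 161.1 = 172.914.
B = 138.5·ln(28.73 − 10) − 305.0 = 138.5·ln 18.73 − 305.0 = 138.5·2.9301 − 305.0 = 100.823.
Dividing each by 255: (1.0000, 0.6781, 0.3954) → (1.000, 0.678, 0.395).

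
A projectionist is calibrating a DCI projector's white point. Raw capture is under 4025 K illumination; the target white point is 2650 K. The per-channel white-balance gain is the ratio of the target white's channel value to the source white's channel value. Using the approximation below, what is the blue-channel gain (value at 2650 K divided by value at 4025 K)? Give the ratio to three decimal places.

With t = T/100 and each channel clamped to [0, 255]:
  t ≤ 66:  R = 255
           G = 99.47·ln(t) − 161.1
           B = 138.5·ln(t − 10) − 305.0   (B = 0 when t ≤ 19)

At 4025 K (t = 40.25):
  B = 138.5·ln(40.25 − 10) − 305.0 = 138.5·ln 30.25 − 305.0 = 138.5·3.4095 − 305.0 = 167.215.
At 2650 K (t = 26.5):
  B = 138.5·ln(26.5 − 10) − 305.0 = 138.5·ln 16.5 − 305.0 = 138.5·2.8034 − 305.0 = 83.265.
Gain = 83.265 / 167.215 = 0.4980 → 0.498.

0.498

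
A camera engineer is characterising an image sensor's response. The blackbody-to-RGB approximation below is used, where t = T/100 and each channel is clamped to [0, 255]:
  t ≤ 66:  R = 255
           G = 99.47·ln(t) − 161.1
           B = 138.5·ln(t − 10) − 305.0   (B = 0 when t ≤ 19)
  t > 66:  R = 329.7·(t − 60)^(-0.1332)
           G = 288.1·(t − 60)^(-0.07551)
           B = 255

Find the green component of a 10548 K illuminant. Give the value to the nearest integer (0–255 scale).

216

t = 10548/100 = 105.48; the t > 66 branch applies.
G = 288.1·(105.48 − 60)^(-0.07551) = 288.1·45.48^(-0.07551) = 288.1·0.74958 = 215.954.
Rounded: 216.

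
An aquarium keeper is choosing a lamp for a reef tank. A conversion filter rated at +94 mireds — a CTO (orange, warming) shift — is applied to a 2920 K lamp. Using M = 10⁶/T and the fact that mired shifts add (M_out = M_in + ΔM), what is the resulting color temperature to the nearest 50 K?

2300 K

M_in = 10⁶/2920 = 342.47 mireds.
M_out = 342.47 + (+94) = 436.47 mireds.
T_out = 10⁶/436.47 = 2291.1 K → 2300 K.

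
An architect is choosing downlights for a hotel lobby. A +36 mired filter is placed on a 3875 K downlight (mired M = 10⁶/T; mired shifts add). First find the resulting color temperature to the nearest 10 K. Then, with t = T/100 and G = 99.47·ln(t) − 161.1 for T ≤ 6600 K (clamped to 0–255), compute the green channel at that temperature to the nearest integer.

190

M_in = 10⁶/3875 = 258.06; M_out = 258.06 + (+36) = 294.06.
T_out = 10⁶/294.06 = 3400.6 K → 3400 K; t = 34.
G = 99.47·ln 34 − 161.1 = 99.47·3.5264 − 161.1 = 189.667.
Rounded: 190.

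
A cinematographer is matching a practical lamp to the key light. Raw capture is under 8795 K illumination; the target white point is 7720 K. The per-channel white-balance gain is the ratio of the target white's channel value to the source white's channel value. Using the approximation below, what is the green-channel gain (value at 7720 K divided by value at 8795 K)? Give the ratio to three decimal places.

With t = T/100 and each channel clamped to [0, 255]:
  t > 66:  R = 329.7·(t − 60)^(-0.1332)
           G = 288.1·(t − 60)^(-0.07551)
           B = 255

At 8795 K (t = 87.95):
  G = 288.1·(87.95 − 60)^(-0.07551) = 288.1·27.95^(-0.07551) = 288.1·0.77765 = 224.041.
At 7720 K (t = 77.2):
  G = 288.1·(77.2 − 60)^(-0.07551) = 288.1·17.2^(-0.07551) = 288.1·0.80669 = 232.407.
Gain = 232.407 / 224.041 = 1.0373 → 1.037.

1.037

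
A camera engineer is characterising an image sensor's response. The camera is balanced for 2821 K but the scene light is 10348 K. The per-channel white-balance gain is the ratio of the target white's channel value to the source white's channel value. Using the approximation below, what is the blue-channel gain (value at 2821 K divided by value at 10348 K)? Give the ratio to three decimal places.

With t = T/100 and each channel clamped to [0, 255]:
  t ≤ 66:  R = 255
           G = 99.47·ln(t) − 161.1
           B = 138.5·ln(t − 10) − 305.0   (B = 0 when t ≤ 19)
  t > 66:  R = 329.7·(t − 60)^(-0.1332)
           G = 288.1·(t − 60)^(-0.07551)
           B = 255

0.380

At 10348 K (t = 103.48):
  B = 255 by definition for t > 66.
At 2821 K (t = 28.21):
  B = 138.5·ln(28.21 − 10) − 305.0 = 138.5·ln 18.21 − 305.0 = 138.5·2.9020 − 305.0 = 96.923.
Gain = 96.923 / 255.000 = 0.3801 → 0.380.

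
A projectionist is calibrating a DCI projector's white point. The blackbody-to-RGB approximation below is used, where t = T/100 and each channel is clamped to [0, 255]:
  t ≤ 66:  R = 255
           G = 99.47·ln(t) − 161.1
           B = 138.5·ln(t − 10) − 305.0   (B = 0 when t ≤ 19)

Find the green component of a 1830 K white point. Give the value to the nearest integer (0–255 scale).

128

t = 1830/100 = 18.3; the t ≤ 66 branch applies.
G = 99.47·ln 18.3 − 161.1 = 99.47·2.9069 − 161.1 = 128.049.
Rounded: 128.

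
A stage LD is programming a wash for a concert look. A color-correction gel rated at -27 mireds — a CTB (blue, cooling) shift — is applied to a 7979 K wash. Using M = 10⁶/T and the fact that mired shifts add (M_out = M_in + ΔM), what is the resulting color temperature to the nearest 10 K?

M_in = 10⁶/7979 = 125.33 mireds.
M_out = 125.33 + (-27) = 98.33 mireds.
T_out = 10⁶/98.33 = 10169.9 K → 10170 K.

10170 K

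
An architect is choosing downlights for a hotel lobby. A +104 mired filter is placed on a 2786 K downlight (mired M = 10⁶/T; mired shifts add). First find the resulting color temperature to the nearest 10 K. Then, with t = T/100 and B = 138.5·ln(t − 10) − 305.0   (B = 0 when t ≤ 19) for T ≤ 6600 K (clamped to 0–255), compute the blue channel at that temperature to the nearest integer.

34

M_in = 10⁶/2786 = 358.94; M_out = 358.94 + (+104) = 462.94.
T_out = 10⁶/462.94 = 2160.1 K → 2160 K; t = 21.6.
B = 138.5·ln(21.6 − 10) − 305.0 = 138.5·ln 11.6 − 305.0 = 138.5·2.4510 − 305.0 = 34.464.
Rounded: 34.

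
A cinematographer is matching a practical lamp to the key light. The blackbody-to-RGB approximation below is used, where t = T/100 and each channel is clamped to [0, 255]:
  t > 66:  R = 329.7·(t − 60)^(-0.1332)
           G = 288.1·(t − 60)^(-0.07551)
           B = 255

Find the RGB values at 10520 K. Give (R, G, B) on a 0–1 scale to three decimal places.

(0.778, 0.847, 1.000)

t = 10520/100 = 105.2; the t > 66 branch applies.
R = 329.7·(105.2 − 60)^(-0.1332) = 329.7·45.2^(-0.1332) = 329.7·0.60192 = 198.452.
G = 288.1·(105.2 − 60)^(-0.07551) = 288.1·45.2^(-0.07551) = 288.1·0.74993 = 216.055.
B = 255 by definition for t > 66.
Dividing each by 255: (0.7782, 0.8473, 1.0000) → (0.778, 0.847, 1.000).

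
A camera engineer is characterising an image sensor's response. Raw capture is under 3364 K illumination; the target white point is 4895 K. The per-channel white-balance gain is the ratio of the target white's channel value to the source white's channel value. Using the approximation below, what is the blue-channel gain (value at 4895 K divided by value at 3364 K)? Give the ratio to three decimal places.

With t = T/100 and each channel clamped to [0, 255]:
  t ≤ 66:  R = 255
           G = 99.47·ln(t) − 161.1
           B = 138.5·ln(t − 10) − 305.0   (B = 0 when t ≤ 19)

At 3364 K (t = 33.64):
  B = 138.5·ln(33.64 − 10) − 305.0 = 138.5·ln 23.64 − 305.0 = 138.5·3.1629 − 305.0 = 133.067.
At 4895 K (t = 48.95):
  B = 138.5·ln(48.95 − 10) − 305.0 = 138.5·ln 38.95 − 305.0 = 138.5·3.6623 − 305.0 = 202.226.
Gain = 202.226 / 133.067 = 1.5197 → 1.520.

1.520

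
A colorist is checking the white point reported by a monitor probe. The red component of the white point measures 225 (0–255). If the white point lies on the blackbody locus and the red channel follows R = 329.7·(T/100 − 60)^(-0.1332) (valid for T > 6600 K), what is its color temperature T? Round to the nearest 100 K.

7800 K

(t − 60)^(-0.1332) = 225/329.7 = 0.68244.
t − 60 = 0.68244^(1/-0.1332) = 0.68244^(-7.508) = 17.610, so t = 77.610.
T = 100·t = 7761 K → 7800 K to the nearest 100 K.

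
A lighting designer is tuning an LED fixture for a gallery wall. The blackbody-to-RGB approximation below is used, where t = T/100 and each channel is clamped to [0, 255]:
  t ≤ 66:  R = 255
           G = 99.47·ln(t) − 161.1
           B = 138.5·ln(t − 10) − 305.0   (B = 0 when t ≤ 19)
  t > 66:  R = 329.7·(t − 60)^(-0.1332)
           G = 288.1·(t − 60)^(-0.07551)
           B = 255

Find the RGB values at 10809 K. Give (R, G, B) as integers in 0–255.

(197, 215, 255)

t = 10809/100 = 108.09; the t > 66 branch applies.
R = 329.7·(108.09 − 60)^(-0.1332) = 329.7·48.09^(-0.1332) = 329.7·0.59697 = 196.820.
G = 288.1·(108.09 − 60)^(-0.07551) = 288.1·48.09^(-0.07551) = 288.1·0.74643 = 215.046.
B = 255 by definition for t > 66.
Rounded: (197, 215, 255).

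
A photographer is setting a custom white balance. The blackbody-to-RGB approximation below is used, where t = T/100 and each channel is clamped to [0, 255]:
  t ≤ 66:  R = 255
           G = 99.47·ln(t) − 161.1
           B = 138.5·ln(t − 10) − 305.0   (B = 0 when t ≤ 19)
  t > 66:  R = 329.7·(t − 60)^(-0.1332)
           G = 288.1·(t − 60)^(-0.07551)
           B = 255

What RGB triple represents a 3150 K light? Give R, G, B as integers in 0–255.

R=255, G=182, B=120

t = 3150/100 = 31.5; the t ≤ 66 branch applies.
R = 255 by definition for t ≤ 66.
G = 99.47·ln 31.5 − 161.1 = 99.47·3.4500 − 161.1 = 182.070.
B = 138.5·ln(31.5 − 10) − 305.0 = 138.5·ln 21.5 − 305.0 = 138.5·3.0681 − 305.0 = 119.925.
Rounded: (255, 182, 120).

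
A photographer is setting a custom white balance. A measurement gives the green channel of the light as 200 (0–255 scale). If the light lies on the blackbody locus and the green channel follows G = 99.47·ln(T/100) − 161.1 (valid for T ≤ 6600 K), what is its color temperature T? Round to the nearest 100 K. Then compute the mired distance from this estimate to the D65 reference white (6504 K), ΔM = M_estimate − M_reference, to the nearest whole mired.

ln t = (200 + 161.1) / 99.47 = 3.6302.
t = e^3.6302 = 37.722.
T = 100·t = 3772 K → 3800 K to the nearest 100 K.
M_estimate = 10⁶/3800 = 263.16; M_reference = 10⁶/6504 = 153.75.
ΔM = 263.16 − 153.75 = 109.41 → +109 mireds.

+109 mireds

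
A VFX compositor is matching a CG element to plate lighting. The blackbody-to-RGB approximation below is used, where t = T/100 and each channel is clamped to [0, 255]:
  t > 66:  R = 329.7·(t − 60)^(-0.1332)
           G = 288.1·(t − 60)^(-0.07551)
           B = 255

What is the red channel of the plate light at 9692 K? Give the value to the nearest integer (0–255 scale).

204

t = 9692/100 = 96.92; the t > 66 branch applies.
R = 329.7·(96.92 − 60)^(-0.1332) = 329.7·36.92^(-0.1332) = 329.7·0.61836 = 203.873.
Rounded: 204.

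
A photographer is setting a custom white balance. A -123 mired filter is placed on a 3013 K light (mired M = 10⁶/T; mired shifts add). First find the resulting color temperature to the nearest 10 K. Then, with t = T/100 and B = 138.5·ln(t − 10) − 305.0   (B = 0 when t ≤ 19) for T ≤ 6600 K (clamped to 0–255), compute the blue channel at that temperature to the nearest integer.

198

M_in = 10⁶/3013 = 331.90; M_out = 331.90 + (-123) = 208.90.
T_out = 10⁶/208.90 = 4787.1 K → 4790 K; t = 47.9.
B = 138.5·ln(47.9 − 10) − 305.0 = 138.5·ln 37.9 − 305.0 = 138.5·3.6350 − 305.0 = 198.441.
Rounded: 198.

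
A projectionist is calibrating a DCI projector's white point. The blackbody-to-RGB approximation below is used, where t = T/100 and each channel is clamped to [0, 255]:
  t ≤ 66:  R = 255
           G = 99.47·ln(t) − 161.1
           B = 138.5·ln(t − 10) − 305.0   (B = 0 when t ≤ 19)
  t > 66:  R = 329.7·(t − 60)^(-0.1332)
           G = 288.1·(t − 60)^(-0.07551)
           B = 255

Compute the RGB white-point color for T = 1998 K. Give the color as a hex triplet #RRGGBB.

t = 1998/100 = 19.98; the t ≤ 66 branch applies.
R = 255 by definition for t ≤ 66.
G = 99.47·ln 19.98 − 161.1 = 99.47·2.9947 − 161.1 = 136.786.
B = 138.5·ln(19.98 − 10) − 305.0 = 138.5·ln 9.98 − 305.0 = 138.5·2.3006 − 305.0 = 13.631.
Rounded: (255, 137, 14).
In hex: #FF890E.

#FF890E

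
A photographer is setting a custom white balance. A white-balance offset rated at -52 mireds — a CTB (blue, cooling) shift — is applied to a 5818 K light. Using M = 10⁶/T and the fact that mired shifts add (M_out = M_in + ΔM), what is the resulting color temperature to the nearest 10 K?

8340 K

M_in = 10⁶/5818 = 171.88 mireds.
M_out = 171.88 + (-52) = 119.88 mireds.
T_out = 10⁶/119.88 = 8341.6 K → 8340 K.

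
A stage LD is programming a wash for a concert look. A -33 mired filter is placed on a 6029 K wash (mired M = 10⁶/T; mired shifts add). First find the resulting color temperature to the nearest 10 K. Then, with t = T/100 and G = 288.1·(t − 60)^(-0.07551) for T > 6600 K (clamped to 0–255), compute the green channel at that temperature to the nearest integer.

M_in = 10⁶/6029 = 165.86; M_out = 165.86 + (-33) = 132.86.
T_out = 10⁶/132.86 = 7526.4 K → 7530 K; t = 75.3.
G = 288.1·(75.3 − 60)^(-0.07551) = 288.1·15.3^(-0.07551) = 288.1·0.81385 = 234.470.
Rounded: 234.

234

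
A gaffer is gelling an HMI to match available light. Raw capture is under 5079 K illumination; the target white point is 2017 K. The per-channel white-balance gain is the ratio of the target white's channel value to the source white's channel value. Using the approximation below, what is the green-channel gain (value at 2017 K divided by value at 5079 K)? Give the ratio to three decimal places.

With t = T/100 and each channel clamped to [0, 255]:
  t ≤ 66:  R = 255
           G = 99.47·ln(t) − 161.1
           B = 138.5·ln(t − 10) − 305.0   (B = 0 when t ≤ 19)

At 5079 K (t = 50.79):
  G = 99.47·ln 50.79 − 161.1 = 99.47·3.9277 − 161.1 = 229.588.
At 2017 K (t = 20.17):
  G = 99.47·ln 20.17 − 161.1 = 99.47·3.0042 − 161.1 = 137.727.
Gain = 137.727 / 229.588 = 0.5999 → 0.600.

0.600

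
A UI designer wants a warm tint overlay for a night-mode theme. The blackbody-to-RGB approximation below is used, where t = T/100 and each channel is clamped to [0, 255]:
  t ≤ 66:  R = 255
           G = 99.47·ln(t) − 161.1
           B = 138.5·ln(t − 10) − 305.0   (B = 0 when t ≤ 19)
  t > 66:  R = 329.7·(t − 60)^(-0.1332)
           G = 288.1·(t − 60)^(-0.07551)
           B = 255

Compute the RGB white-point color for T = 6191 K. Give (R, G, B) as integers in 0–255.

t = 6191/100 = 61.91; the t ≤ 66 branch applies.
R = 255 by definition for t ≤ 66.
G = 99.47·ln 61.91 − 161.1 = 99.47·4.1257 − 161.1 = 249.282.
B = 138.5·ln(61.91 − 10) − 305.0 = 138.5·ln 51.91 − 305.0 = 138.5·3.9495 − 305.0 = 242.007.
Rounded: (255, 249, 242).

(255, 249, 242)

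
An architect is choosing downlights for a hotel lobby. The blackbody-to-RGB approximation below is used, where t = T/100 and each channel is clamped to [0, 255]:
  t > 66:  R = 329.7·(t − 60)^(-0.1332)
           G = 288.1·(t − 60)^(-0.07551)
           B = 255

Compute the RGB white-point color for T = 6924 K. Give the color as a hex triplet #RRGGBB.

#F5F4FF

t = 6924/100 = 69.24; the t > 66 branch applies.
R = 329.7·(69.24 − 60)^(-0.1332) = 329.7·9.24^(-0.1332) = 329.7·0.74366 = 245.184.
G = 288.1·(69.24 − 60)^(-0.07551) = 288.1·9.24^(-0.07551) = 288.1·0.84544 = 243.571.
B = 255 by definition for t > 66.
Rounded: (245, 244, 255).
In hex: #F5F4FF.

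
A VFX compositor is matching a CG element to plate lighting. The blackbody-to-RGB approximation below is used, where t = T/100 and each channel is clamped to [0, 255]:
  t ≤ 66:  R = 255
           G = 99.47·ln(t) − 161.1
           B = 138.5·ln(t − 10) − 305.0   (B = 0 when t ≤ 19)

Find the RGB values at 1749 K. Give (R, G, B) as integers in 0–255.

(255, 124, 0)

t = 1749/100 = 17.49; the t ≤ 66 branch applies.
R = 255 by definition for t ≤ 66.
G = 99.47·ln 17.49 − 161.1 = 99.47·2.8616 − 161.1 = 123.546.
t = 17.49 ≤ 19, so B = 0.
Rounded: (255, 124, 0).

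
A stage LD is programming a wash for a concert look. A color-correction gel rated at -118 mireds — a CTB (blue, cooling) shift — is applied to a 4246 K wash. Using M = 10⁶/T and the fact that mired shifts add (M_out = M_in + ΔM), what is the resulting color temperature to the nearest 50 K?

M_in = 10⁶/4246 = 235.52 mireds.
M_out = 235.52 + (-118) = 117.52 mireds.
T_out = 10⁶/117.52 = 8509.5 K → 8500 K.

8500 K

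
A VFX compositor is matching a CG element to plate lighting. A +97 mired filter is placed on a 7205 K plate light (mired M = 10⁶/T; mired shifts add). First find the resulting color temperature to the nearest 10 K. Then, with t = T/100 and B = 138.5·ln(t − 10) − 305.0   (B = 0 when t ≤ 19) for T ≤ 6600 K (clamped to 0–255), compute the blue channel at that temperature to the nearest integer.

M_in = 10⁶/7205 = 138.79; M_out = 138.79 + (+97) = 235.79.
T_out = 10⁶/235.79 = 4241.0 K → 4240 K; t = 42.4.
B = 138.5·ln(42.4 − 10) − 305.0 = 138.5·ln 32.4 − 305.0 = 138.5·3.4782 − 305.0 = 176.725.
Rounded: 177.

177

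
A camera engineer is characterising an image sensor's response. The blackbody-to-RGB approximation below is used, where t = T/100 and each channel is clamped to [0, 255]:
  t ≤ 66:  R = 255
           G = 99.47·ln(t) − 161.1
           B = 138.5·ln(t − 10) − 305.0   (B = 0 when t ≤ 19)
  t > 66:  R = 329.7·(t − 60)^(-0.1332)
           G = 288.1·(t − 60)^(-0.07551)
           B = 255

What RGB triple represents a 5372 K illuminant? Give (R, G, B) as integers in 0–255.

(255, 235, 218)

t = 5372/100 = 53.72; the t ≤ 66 branch applies.
R = 255 by definition for t ≤ 66.
G = 99.47·ln 53.72 − 161.1 = 99.47·3.9838 − 161.1 = 235.167.
B = 138.5·ln(53.72 − 10) − 305.0 = 138.5·ln 43.72 − 305.0 = 138.5·3.7778 − 305.0 = 218.226.
Rounded: (255, 235, 218).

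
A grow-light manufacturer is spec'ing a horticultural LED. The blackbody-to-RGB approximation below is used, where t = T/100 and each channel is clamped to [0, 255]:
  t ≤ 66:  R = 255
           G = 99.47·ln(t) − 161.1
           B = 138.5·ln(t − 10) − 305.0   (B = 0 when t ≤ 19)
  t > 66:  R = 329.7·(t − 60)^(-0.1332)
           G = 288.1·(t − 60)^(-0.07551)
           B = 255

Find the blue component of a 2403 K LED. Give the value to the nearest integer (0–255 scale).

61

t = 2403/100 = 24.03; the t ≤ 66 branch applies.
B = 138.5·ln(24.03 − 10) − 305.0 = 138.5·ln 14.03 − 305.0 = 138.5·2.6412 − 305.0 = 60.806.
Rounded: 61.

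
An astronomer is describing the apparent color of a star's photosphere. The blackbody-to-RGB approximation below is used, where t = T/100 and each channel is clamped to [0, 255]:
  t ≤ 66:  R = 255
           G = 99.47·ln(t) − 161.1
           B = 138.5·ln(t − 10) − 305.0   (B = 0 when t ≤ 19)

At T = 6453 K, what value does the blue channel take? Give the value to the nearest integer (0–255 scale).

t = 6453/100 = 64.53; the t ≤ 66 branch applies.
B = 138.5·ln(64.53 − 10) − 305.0 = 138.5·ln 54.53 − 305.0 = 138.5·3.9988 − 305.0 = 248.827.
Rounded: 249.

249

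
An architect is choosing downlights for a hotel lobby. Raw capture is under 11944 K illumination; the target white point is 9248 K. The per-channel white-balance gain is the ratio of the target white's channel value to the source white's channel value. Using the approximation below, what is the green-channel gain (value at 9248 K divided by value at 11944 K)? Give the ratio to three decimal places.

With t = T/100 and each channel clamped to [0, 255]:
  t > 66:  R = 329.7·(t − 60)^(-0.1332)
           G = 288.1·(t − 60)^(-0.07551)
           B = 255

1.047

At 11944 K (t = 119.44):
  G = 288.1·(119.44 − 60)^(-0.07551) = 288.1·59.44^(-0.07551) = 288.1·0.73458 = 211.633.
At 9248 K (t = 92.48):
  G = 288.1·(92.48 − 60)^(-0.07551) = 288.1·32.48^(-0.07551) = 288.1·0.76888 = 221.514.
Gain = 221.514 / 211.633 = 1.0467 → 1.047.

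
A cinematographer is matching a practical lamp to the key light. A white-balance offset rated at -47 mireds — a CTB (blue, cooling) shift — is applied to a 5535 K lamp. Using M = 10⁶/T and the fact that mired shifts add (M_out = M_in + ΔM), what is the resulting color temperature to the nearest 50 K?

M_in = 10⁶/5535 = 180.67 mireds.
M_out = 180.67 + (-47) = 133.67 mireds.
T_out = 10⁶/133.67 = 7481.2 K → 7500 K.

7500 K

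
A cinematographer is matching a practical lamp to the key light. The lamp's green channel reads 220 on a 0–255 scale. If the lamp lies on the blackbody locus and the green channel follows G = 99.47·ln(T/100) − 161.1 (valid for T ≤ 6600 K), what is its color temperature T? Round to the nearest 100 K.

4600 K

ln t = (220 + 161.1) / 99.47 = 3.8313.
t = e^3.8313 = 46.123.
T = 100·t = 4612 K → 4600 K to the nearest 100 K.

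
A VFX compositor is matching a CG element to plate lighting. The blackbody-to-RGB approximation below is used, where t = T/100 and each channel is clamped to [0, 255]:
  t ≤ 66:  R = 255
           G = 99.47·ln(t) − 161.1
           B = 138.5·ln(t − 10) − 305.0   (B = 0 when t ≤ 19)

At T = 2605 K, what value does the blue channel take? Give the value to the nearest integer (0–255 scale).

79

t = 2605/100 = 26.05; the t ≤ 66 branch applies.
B = 138.5·ln(26.05 − 10) − 305.0 = 138.5·ln 16.05 − 305.0 = 138.5·2.7757 − 305.0 = 79.436.
Rounded: 79.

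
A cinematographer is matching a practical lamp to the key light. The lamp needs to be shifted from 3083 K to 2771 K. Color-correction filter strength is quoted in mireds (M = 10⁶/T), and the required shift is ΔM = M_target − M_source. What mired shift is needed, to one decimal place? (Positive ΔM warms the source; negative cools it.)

M_source = 10⁶/3083 = 324.359; M_target = 10⁶/2771 = 360.881.
ΔM = 360.881 − 324.359 = 36.521 → +36.5 mireds, a warming shift.

+36.5 mireds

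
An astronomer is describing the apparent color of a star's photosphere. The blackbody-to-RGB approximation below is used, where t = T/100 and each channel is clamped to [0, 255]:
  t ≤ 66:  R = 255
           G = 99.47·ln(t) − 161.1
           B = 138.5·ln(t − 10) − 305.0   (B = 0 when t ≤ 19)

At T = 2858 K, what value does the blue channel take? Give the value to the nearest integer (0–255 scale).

100

t = 2858/100 = 28.58; the t ≤ 66 branch applies.
B = 138.5·ln(28.58 − 10) − 305.0 = 138.5·ln 18.58 − 305.0 = 138.5·2.9221 − 305.0 = 99.709.
Rounded: 100.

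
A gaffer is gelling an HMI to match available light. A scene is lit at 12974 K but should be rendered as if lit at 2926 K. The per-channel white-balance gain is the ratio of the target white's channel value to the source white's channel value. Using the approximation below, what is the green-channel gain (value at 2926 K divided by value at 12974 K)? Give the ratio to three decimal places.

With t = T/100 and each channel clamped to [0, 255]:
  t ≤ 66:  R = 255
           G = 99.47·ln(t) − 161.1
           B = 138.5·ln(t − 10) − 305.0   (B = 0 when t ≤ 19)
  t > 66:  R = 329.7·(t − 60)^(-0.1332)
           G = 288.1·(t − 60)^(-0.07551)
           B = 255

At 12974 K (t = 129.74):
  G = 288.1·(129.74 − 60)^(-0.07551) = 288.1·69.74^(-0.07551) = 288.1·0.72577 = 209.094.
At 2926 K (t = 29.26):
  G = 99.47·ln 29.26 − 161.1 = 99.47·3.3762 − 161.1 = 174.733.
Gain = 174.733 / 209.094 = 0.8357 → 0.836.

0.836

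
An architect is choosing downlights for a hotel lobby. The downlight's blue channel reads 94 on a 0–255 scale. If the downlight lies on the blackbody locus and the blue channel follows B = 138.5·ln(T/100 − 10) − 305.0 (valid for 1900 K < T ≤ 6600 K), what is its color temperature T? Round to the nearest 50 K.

2800 K

ln(t − 10) = (94 + 305.0) / 138.5 = 2.8809.
t − 10 = e^2.8809 = 17.830, so t = 27.830.
T = 100·t = 2783 K → 2800 K to the nearest 50 K.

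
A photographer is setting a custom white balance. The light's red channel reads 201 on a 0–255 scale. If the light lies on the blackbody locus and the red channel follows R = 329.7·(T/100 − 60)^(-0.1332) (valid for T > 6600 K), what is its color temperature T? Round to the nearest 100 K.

10100 K

(t − 60)^(-0.1332) = 201/329.7 = 0.60965.
t − 60 = 0.60965^(1/-0.1332) = 0.60965^(-7.508) = 41.071, so t = 101.071.
T = 100·t = 10107 K → 10100 K to the nearest 100 K.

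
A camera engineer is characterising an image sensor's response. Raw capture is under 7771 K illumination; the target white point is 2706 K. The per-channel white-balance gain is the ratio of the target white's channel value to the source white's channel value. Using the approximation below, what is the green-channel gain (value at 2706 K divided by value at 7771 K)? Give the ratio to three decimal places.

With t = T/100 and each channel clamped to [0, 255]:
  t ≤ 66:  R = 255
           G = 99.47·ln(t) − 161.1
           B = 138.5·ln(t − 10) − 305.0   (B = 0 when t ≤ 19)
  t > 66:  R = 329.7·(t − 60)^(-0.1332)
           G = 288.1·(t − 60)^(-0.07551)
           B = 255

0.720

At 7771 K (t = 77.71):
  G = 288.1·(77.71 − 60)^(-0.07551) = 288.1·17.71^(-0.07551) = 288.1·0.80491 = 231.894.
At 2706 K (t = 27.06):
  G = 99.47·ln 27.06 − 161.1 = 99.47·3.2981 − 161.1 = 166.958.
Gain = 166.958 / 231.894 = 0.7200 → 0.720.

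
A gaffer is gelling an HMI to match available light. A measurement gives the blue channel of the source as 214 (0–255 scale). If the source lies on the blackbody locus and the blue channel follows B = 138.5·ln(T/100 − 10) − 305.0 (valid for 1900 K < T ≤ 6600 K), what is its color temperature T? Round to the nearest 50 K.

ln(t − 10) = (214 + 305.0) / 138.5 = 3.7473.
t − 10 = e^3.7473 = 42.406, so t = 52.406.
T = 100·t = 5241 K → 5250 K to the nearest 50 K.

5250 K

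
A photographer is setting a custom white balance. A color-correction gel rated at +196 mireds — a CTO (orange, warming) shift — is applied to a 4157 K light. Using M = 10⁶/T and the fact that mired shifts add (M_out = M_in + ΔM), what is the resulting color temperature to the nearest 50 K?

M_in = 10⁶/4157 = 240.56 mireds.
M_out = 240.56 + (+196) = 436.56 mireds.
T_out = 10⁶/436.56 = 2290.6 K → 2300 K.

2300 K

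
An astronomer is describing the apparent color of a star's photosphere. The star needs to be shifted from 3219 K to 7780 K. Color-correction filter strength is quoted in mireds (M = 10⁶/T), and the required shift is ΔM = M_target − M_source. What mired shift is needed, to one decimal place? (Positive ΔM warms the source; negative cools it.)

-182.1 mireds

M_source = 10⁶/3219 = 310.655; M_target = 10⁶/7780 = 128.535.
ΔM = 128.535 − 310.655 = -182.121 → -182.1 mireds, a cooling shift.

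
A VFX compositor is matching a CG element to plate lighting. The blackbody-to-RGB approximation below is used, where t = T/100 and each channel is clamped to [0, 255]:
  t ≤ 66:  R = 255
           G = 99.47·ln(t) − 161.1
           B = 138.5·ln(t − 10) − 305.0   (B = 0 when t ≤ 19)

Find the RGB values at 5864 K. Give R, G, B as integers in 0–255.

R=255, G=244, B=233

t = 5864/100 = 58.64; the t ≤ 66 branch applies.
R = 255 by definition for t ≤ 66.
G = 99.47·ln 58.64 − 161.1 = 99.47·4.0714 − 161.1 = 243.884.
B = 138.5·ln(58.64 − 10) − 305.0 = 138.5·ln 48.64 − 305.0 = 138.5·3.8844 − 305.0 = 232.996.
Rounded: (255, 244, 233).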